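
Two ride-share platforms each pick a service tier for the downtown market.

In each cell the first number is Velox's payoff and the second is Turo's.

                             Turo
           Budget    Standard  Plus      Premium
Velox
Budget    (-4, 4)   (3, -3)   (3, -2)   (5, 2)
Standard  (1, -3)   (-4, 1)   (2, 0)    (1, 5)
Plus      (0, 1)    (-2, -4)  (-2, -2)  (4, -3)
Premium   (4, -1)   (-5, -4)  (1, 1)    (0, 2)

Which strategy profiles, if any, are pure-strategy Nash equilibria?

For each strategy profile, look for a profitable unilateral deviation.
(Budget, Budget): Velox can switch to Standard (-4 → 1). Not NE.
(Budget, Standard): Turo can switch to Budget (-3 → 4). Not NE.
(Budget, Plus): Turo can switch to Budget (-2 → 4). Not NE.
(Budget, Premium): Turo can switch to Budget (2 → 4). Not NE.
(Standard, Budget): Velox can switch to Premium (1 → 4). Not NE.
(Standard, Standard): Velox can switch to Budget (-4 → 3). Not NE.
(The remaining 10 profiles each have a profitable deviation by the same check.)

This game has no pure Nash equilibrium.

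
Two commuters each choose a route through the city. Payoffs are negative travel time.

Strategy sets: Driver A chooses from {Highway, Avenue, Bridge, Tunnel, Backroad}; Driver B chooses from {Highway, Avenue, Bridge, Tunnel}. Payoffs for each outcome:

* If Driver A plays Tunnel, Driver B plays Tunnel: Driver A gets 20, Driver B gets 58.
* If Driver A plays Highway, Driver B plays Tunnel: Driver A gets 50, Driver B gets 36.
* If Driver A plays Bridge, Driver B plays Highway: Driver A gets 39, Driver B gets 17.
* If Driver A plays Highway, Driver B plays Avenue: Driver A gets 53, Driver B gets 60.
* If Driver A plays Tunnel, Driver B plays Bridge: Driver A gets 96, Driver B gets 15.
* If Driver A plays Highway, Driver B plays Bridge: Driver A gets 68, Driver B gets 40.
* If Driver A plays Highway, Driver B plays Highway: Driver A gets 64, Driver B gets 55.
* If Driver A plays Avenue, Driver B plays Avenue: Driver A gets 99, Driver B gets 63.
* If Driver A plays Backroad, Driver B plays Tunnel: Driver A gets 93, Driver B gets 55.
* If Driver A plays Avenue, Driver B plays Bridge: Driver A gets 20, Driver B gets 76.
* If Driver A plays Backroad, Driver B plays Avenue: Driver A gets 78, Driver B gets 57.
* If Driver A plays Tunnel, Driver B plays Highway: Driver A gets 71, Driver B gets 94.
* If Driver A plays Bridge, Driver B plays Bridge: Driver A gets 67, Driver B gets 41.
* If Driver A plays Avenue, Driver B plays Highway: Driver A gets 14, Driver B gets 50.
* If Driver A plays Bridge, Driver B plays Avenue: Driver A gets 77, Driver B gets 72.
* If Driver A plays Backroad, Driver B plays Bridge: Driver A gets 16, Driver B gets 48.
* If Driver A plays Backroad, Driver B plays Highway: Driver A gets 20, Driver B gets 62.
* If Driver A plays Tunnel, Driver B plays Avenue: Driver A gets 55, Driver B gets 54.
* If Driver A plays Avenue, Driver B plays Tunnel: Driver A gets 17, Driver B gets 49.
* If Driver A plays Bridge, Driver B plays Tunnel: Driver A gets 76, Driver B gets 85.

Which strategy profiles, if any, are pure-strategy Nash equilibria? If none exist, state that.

(Tunnel, Highway)

Driver A against Highway: payoffs 64, 14, 39, 71, 20 → best response Tunnel.
Driver A against Avenue: payoffs 53, 99, 77, 55, 78 → best response Avenue.
Driver A against Bridge: payoffs 68, 20, 67, 96, 16 → best response Tunnel.
Driver A against Tunnel: payoffs 50, 17, 76, 20, 93 → best response Backroad.
Driver B against Highway: payoffs 55, 60, 40, 36 → best response Avenue.
Driver B against Avenue: payoffs 50, 63, 76, 49 → best response Bridge.
Driver B against Bridge: payoffs 17, 72, 41, 85 → best response Tunnel.
Driver B against Tunnel: payoffs 94, 54, 15, 58 → best response Highway.
Driver B against Backroad: payoffs 62, 57, 48, 55 → best response Highway.
Mutual best responses: (Tunnel, Highway).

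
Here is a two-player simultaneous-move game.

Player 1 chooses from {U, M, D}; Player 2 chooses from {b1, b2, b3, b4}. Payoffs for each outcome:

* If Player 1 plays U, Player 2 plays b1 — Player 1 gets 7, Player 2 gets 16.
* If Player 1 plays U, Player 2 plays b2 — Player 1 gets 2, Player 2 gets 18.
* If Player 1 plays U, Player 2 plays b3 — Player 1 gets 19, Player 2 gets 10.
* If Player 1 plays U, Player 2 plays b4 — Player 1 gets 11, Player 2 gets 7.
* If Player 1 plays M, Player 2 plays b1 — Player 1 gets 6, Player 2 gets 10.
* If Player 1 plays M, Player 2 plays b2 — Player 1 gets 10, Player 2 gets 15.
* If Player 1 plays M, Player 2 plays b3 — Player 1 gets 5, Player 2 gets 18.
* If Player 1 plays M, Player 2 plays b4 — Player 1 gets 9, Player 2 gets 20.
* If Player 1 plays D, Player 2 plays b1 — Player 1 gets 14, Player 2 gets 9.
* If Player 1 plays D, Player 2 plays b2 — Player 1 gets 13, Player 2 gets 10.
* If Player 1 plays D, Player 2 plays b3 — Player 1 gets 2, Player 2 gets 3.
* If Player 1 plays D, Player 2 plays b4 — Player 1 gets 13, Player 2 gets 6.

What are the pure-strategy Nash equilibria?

Check each profile: it is a Nash equilibrium iff no player can strictly gain by switching unilaterally.
(U, b1): Player 1 can switch to D (7 → 14). Not NE.
(U, b2): Player 1 can switch to M (2 → 10). Not NE.
(U, b3): Player 2 can switch to b1 (10 → 16). Not NE.
(U, b4): Player 1 can switch to D (11 → 13). Not NE.
(M, b1): Player 1 can switch to U (6 → 7). Not NE.
(M, b2): Player 1 can switch to D (10 → 13). Not NE.
(M, b3): Player 1 can switch to U (5 → 19). Not NE.
(M, b4): Player 1 can switch to U (9 → 11). Not NE.
(D, b1): Player 2 can switch to b2 (9 → 10). Not NE.
(D, b2): Player 1 gets 13, best alternative 10; Player 2 gets 10, best alternative 9. No profitable deviation — NE.
(D, b3): Player 1 can switch to U (2 → 19). Not NE.
(D, b4): Player 2 can switch to b1 (6 → 9). Not NE.

The unique pure-strategy Nash equilibrium is (D, b2).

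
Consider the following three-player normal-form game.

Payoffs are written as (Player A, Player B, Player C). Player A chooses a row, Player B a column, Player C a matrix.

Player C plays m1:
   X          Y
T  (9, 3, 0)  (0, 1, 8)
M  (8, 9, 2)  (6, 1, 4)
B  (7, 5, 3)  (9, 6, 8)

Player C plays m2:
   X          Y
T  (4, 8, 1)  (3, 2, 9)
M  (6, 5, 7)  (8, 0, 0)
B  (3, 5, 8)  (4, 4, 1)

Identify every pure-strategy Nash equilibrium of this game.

The pure Nash equilibria are (M, X, m2), (B, Y, m1).

Player A against (X, m1): payoffs 9, 8, 7 → best response T.
Player A against (X, m2): payoffs 4, 6, 3 → best response M.
Player A against (Y, m1): payoffs 0, 6, 9 → best response B.
Player A against (Y, m2): payoffs 3, 8, 4 → best response M.
Player B against (T, m1): payoffs 3, 1 → best response X.
Player B against (T, m2): payoffs 8, 2 → best response X.
Player B against (M, m1): payoffs 9, 1 → best response X.
Player B against (M, m2): payoffs 5, 0 → best response X.
Player B against (B, m1): payoffs 5, 6 → best response Y.
Player B against (B, m2): payoffs 5, 4 → best response X.
Player C against (T, X): payoffs 0, 1 → best response m2.
Player C against (T, Y): payoffs 8, 9 → best response m2.
Player C against (M, X): payoffs 2, 7 → best response m2.
Player C against (M, Y): payoffs 4, 0 → best response m1.
Player C against (B, X): payoffs 3, 8 → best response m2.
Player C against (B, Y): payoffs 8, 1 → best response m1.
Mutual best responses: (M, X, m2); (B, Y, m1).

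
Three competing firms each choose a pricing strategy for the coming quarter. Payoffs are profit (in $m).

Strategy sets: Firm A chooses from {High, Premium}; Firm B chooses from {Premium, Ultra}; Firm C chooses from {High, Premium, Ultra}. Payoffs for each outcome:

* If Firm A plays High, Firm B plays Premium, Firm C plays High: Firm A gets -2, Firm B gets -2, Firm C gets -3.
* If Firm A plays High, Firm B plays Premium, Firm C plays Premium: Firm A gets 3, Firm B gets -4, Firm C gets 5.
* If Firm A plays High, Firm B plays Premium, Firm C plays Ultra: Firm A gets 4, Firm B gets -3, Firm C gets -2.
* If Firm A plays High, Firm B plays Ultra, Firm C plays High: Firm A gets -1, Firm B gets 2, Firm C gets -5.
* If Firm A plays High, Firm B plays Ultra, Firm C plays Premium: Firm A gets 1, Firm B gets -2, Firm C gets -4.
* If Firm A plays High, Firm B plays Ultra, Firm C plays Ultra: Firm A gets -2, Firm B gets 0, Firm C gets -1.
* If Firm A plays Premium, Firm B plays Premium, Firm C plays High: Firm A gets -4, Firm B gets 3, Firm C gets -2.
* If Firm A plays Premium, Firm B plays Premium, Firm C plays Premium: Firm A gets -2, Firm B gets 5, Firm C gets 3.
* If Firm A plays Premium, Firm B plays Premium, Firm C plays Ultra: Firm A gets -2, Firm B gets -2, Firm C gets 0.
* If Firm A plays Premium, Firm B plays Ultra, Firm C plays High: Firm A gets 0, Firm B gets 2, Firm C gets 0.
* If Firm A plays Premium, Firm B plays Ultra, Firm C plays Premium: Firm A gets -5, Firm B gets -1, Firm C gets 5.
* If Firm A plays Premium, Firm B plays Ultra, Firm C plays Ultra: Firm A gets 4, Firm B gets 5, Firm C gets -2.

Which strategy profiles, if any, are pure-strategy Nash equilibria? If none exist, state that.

Firm A against (Premium, High): payoffs -2, -4 → best response High.
Firm A against (Premium, Premium): payoffs 3, -2 → best response High.
Firm A against (Premium, Ultra): payoffs 4, -2 → best response High.
Firm A against (Ultra, High): payoffs -1, 0 → best response Premium.
Firm A against (Ultra, Premium): payoffs 1, -5 → best response High.
Firm A against (Ultra, Ultra): payoffs -2, 4 → best response Premium.
Firm B against (High, High): payoffs -2, 2 → best response Ultra.
Firm B against (High, Premium): payoffs -4, -2 → best response Ultra.
Firm B against (High, Ultra): payoffs -3, 0 → best response Ultra.
Firm B against (Premium, High): payoffs 3, 2 → best response Premium.
Firm B against (Premium, Premium): payoffs 5, -1 → best response Premium.
Firm B against (Premium, Ultra): payoffs -2, 5 → best response Ultra.
Firm C against (High, Premium): payoffs -3, 5, -2 → best response Premium.
Firm C against (High, Ultra): payoffs -5, -4, -1 → best response Ultra.
Firm C against (Premium, Premium): payoffs -2, 3, 0 → best response Premium.
Firm C against (Premium, Ultra): payoffs 0, 5, -2 → best response Premium.
No profile is a mutual best response for all players.

This game has no pure Nash equilibrium.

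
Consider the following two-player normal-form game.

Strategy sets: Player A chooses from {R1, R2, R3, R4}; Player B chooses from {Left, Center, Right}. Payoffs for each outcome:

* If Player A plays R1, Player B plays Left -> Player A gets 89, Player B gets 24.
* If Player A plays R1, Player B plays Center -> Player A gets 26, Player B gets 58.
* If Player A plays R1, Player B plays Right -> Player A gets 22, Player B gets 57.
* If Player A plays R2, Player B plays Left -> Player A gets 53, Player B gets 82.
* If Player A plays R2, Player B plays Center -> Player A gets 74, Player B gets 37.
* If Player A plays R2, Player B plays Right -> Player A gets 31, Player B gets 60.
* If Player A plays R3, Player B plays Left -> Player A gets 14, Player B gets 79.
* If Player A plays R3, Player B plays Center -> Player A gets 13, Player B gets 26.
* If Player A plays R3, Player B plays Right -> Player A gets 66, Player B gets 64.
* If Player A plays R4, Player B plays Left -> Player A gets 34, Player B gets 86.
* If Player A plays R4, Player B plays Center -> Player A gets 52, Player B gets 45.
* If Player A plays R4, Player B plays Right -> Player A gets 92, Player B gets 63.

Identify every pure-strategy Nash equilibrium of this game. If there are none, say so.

There is no pure-strategy Nash equilibrium.

Player A against Left: payoffs 89, 53, 14, 34 → best response R1.
Player A against Center: payoffs 26, 74, 13, 52 → best response R2.
Player A against Right: payoffs 22, 31, 66, 92 → best response R4.
Player B against R1: payoffs 24, 58, 57 → best response Center.
Player B against R2: payoffs 82, 37, 60 → best response Left.
Player B against R3: payoffs 79, 26, 64 → best response Left.
Player B against R4: payoffs 86, 45, 63 → best response Left.
No profile is a mutual best response for all players.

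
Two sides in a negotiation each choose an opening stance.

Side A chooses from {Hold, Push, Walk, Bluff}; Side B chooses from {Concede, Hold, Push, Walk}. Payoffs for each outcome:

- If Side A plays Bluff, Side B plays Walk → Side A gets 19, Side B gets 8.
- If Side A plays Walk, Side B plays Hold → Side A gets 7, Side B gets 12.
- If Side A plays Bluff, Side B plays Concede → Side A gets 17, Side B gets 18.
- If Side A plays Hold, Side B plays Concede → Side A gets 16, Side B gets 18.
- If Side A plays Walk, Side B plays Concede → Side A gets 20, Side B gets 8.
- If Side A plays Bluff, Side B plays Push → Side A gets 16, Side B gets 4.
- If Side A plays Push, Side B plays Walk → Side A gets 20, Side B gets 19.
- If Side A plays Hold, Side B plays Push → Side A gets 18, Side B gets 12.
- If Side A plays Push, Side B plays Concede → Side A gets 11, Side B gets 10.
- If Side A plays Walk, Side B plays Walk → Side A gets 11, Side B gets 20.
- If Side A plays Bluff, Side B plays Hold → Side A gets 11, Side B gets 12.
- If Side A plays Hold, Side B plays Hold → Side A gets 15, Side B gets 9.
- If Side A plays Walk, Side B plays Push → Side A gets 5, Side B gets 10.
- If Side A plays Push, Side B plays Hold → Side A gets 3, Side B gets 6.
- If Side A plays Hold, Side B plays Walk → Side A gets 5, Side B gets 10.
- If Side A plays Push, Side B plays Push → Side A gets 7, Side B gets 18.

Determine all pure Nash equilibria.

Check each profile: it is a Nash equilibrium iff no player can strictly gain by switching unilaterally.
(Hold, Concede): Side A can switch to Walk (16 → 20). Not NE.
(Hold, Hold): Side B can switch to Concede (9 → 18). Not NE.
(Hold, Push): Side B can switch to Concede (12 → 18). Not NE.
(Hold, Walk): Side A can switch to Push (5 → 20). Not NE.
(Push, Concede): Side A can switch to Hold (11 → 16). Not NE.
(Push, Hold): Side A can switch to Hold (3 → 15). Not NE.
(Push, Push): Side A can switch to Hold (7 → 18). Not NE.
(Push, Walk): Side A gets 20, best alternative 19; Side B gets 19, best alternative 18. No profitable deviation — NE.
(Walk, Concede): Side B can switch to Hold (8 → 12). Not NE.
(The remaining 7 profiles each have a profitable deviation by the same check.)

Pure NE: (Push, Walk)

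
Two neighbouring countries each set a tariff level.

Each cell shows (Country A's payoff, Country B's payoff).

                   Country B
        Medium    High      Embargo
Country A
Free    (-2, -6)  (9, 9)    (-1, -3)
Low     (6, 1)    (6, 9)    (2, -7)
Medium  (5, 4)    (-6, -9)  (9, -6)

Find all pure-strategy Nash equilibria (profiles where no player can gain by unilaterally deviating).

Country A against Medium: payoffs -2, 6, 5 → best response Low.
Country A against High: payoffs 9, 6, -6 → best response Free.
Country A against Embargo: payoffs -1, 2, 9 → best response Medium.
Country B against Free: payoffs -6, 9, -3 → best response High.
Country B against Low: payoffs 1, 9, -7 → best response High.
Country B against Medium: payoffs 4, -9, -6 → best response Medium.
Mutual best responses: (Free, High).

(Free, High)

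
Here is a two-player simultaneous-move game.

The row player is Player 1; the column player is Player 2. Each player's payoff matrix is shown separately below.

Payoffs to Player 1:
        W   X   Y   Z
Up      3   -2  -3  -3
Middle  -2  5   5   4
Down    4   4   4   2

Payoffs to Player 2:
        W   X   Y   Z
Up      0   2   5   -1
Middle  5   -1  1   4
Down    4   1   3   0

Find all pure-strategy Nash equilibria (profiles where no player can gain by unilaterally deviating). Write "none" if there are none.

The unique pure-strategy Nash equilibrium is (Down, W).

(Up, W): Player 1 can switch to Down (3 → 4). Not NE.
(Up, X): Player 1 can switch to Middle (-2 → 5). Not NE.
(Up, Y): Player 1 can switch to Middle (-3 → 5). Not NE.
(Up, Z): Player 1 can switch to Middle (-3 → 4). Not NE.
(Middle, W): Player 1 can switch to Up (-2 → 3). Not NE.
(Middle, X): Player 2 can switch to W (-1 → 5). Not NE.
(Down, W): Player 1 gets 4, best alternative 3; Player 2 gets 4, best alternative 3. No profitable deviation — NE.
(The remaining 5 profiles each have a profitable deviation by the same check.)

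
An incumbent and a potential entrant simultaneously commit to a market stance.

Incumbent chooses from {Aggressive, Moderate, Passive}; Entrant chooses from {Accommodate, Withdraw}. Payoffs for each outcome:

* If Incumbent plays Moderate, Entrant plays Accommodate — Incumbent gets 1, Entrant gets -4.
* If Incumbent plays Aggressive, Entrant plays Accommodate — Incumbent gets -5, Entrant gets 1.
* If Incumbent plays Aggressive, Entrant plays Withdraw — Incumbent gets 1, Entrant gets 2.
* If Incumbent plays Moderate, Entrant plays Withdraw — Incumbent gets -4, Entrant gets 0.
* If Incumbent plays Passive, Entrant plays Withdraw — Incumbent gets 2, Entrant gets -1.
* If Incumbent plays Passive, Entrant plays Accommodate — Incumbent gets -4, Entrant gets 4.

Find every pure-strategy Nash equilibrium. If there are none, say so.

Incumbent against Accommodate: payoffs -5, 1, -4 → best response Moderate.
Incumbent against Withdraw: payoffs 1, -4, 2 → best response Passive.
Entrant against Aggressive: payoffs 1, 2 → best response Withdraw.
Entrant against Moderate: payoffs -4, 0 → best response Withdraw.
Entrant against Passive: payoffs 4, -1 → best response Accommodate.
No profile is a mutual best response for all players.

This game has no pure Nash equilibrium.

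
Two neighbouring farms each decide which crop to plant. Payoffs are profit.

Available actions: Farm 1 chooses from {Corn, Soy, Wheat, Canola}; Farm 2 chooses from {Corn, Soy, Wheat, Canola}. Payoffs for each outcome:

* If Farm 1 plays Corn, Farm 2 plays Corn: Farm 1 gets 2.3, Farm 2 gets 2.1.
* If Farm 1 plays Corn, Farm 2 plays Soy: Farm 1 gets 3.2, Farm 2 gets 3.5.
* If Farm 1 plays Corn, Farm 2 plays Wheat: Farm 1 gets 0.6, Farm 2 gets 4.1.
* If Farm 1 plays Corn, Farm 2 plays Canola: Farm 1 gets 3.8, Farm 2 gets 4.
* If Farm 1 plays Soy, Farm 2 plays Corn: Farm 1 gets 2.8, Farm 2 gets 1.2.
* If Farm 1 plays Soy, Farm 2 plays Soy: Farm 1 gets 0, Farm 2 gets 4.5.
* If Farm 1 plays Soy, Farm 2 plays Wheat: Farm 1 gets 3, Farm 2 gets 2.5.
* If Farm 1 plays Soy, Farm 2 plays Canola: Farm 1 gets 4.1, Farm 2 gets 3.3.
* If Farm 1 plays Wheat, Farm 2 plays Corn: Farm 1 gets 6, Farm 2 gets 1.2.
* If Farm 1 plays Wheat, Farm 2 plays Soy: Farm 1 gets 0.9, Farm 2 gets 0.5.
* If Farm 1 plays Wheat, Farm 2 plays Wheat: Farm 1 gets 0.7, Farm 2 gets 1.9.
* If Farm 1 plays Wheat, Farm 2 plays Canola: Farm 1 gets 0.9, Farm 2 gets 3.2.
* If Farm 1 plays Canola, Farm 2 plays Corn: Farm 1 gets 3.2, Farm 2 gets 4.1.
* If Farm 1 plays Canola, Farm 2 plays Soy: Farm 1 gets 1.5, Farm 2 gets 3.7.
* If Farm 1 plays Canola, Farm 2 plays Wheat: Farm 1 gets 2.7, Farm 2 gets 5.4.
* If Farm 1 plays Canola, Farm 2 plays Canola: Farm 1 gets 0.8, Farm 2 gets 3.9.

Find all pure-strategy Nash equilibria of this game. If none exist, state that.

There is no pure-strategy Nash equilibrium.

For each player, find the best response to each opponent profile; mutual best responses are the pure NE.
Farm 1 against Corn: payoffs 2.3, 2.8, 6, 3.2 → best response Wheat.
Farm 1 against Soy: payoffs 3.2, 0, 0.9, 1.5 → best response Corn.
Farm 1 against Wheat: payoffs 0.6, 3, 0.7, 2.7 → best response Soy.
Farm 1 against Canola: payoffs 3.8, 4.1, 0.9, 0.8 → best response Soy.
Farm 2 against Corn: payoffs 2.1, 3.5, 4.1, 4 → best response Wheat.
Farm 2 against Soy: payoffs 1.2, 4.5, 2.5, 3.3 → best response Soy.
Farm 2 against Wheat: payoffs 1.2, 0.5, 1.9, 3.2 → best response Canola.
Farm 2 against Canola: payoffs 4.1, 3.7, 5.4, 3.9 → best response Wheat.
No profile is a mutual best response for all players.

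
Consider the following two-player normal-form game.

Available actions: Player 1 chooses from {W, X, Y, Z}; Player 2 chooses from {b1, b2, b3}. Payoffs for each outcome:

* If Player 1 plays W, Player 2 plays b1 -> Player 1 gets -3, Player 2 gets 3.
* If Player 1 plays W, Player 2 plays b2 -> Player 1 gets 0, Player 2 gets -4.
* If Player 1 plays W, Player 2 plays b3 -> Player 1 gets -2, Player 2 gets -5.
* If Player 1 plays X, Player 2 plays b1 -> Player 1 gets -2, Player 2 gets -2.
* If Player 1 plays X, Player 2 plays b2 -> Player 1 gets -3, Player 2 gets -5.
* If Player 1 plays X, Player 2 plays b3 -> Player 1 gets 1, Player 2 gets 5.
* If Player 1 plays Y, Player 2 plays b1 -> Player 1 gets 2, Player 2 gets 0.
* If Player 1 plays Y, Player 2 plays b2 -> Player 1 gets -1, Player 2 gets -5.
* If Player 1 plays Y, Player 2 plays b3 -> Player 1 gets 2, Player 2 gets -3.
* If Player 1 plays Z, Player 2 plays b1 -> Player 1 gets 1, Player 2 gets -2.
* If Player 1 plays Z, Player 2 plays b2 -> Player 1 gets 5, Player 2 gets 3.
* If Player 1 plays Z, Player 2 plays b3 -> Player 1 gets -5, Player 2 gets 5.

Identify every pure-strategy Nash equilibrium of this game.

(W, b1): Player 1 can switch to X (-3 → -2). Not NE.
(W, b2): Player 1 can switch to Z (0 → 5). Not NE.
(W, b3): Player 1 can switch to X (-2 → 1). Not NE.
(X, b1): Player 1 can switch to Y (-2 → 2). Not NE.
(X, b2): Player 1 can switch to W (-3 → 0). Not NE.
(X, b3): Player 1 can switch to Y (1 → 2). Not NE.
(Y, b1): Player 1 gets 2, best alternative 1; Player 2 gets 0, best alternative -3. No profitable deviation — NE.
(Y, b2): Player 1 can switch to W (-1 → 0). Not NE.
(Y, b3): Player 2 can switch to b1 (-3 → 0). Not NE.
(The remaining 3 profiles each have a profitable deviation by the same check.)

The unique pure-strategy Nash equilibrium is (Y, b1).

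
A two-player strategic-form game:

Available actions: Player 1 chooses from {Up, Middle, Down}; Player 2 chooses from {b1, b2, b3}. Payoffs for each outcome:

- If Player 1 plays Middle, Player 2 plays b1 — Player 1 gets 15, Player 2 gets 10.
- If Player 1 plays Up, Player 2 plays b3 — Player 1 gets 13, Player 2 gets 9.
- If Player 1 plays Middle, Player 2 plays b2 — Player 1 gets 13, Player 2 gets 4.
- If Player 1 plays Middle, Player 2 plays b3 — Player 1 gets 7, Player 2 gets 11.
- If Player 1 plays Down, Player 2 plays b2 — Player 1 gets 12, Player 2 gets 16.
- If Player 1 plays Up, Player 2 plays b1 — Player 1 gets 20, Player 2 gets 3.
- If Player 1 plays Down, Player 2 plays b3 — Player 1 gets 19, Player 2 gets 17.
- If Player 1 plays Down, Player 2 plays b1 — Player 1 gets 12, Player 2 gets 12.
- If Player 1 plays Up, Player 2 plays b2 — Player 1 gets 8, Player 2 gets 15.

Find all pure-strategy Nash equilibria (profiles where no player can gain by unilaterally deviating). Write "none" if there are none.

Pure NE: (Down, b3)

Mark each player's best response to every combination of opponents' strategies; a profile where every player is best-responding is a pure Nash equilibrium.
Player 1 against b1: payoffs 20, 15, 12 → best response Up.
Player 1 against b2: payoffs 8, 13, 12 → best response Middle.
Player 1 against b3: payoffs 13, 7, 19 → best response Down.
Player 2 against Up: payoffs 3, 15, 9 → best response b2.
Player 2 against Middle: payoffs 10, 4, 11 → best response b3.
Player 2 against Down: payoffs 12, 16, 17 → best response b3.
Mutual best responses: (Down, b3).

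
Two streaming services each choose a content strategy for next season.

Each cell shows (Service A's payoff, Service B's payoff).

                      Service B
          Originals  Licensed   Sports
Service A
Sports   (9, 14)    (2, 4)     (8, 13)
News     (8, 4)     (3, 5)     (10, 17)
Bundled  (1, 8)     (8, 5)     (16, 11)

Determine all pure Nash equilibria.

Mark each player's best response to every combination of opponents' strategies; a profile where every player is best-responding is a pure Nash equilibrium.
Service A against Originals: payoffs 9, 8, 1 → best response Sports.
Service A against Licensed: payoffs 2, 3, 8 → best response Bundled.
Service A against Sports: payoffs 8, 10, 16 → best response Bundled.
Service B against Sports: payoffs 14, 4, 13 → best response Originals.
Service B against News: payoffs 4, 5, 17 → best response Sports.
Service B against Bundled: payoffs 8, 5, 11 → best response Sports.
Mutual best responses: (Sports, Originals); (Bundled, Sports).

The pure Nash equilibria are (Sports, Originals) and (Bundled, Sports).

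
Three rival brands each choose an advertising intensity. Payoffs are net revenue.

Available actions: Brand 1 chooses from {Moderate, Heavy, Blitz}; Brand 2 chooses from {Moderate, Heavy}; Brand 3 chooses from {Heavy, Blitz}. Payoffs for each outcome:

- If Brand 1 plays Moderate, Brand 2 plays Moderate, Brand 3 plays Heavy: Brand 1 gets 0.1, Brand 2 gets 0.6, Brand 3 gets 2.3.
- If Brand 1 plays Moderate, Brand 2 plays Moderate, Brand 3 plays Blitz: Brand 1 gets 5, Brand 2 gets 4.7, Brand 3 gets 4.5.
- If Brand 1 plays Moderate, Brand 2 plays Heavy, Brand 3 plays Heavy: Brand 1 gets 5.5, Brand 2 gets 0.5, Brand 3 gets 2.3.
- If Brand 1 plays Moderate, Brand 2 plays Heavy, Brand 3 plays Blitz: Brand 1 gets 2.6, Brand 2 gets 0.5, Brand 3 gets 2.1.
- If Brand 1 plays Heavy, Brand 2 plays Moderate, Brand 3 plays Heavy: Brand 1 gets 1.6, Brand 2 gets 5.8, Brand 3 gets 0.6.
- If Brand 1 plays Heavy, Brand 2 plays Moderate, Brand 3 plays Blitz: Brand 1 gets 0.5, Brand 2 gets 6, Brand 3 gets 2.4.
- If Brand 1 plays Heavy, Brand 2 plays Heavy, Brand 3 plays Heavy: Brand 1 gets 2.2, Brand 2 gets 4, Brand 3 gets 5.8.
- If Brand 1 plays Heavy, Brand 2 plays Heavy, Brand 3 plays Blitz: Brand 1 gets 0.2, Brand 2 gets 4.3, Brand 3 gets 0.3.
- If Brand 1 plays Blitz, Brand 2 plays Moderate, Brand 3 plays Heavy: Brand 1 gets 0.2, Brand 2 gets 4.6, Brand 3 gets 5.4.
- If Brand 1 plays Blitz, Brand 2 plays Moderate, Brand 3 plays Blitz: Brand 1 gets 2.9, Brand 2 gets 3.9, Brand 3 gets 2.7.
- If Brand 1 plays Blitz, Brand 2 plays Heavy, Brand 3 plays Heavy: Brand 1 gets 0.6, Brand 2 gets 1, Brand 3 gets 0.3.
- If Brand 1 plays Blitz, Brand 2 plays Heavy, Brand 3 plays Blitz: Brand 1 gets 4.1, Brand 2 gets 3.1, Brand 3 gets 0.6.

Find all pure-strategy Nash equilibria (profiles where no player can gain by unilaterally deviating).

Check each profile: it is a Nash equilibrium iff no player can strictly gain by switching unilaterally.
(Moderate, Moderate, Heavy): Brand 1 can switch to Heavy (0.1 → 1.6). Not NE.
(Moderate, Moderate, Blitz): Brand 1 gets 5, best alternative 2.9; Brand 2 gets 4.7, best alternative 0.5; Brand 3 gets 4.5, best alternative 2.3. No profitable deviation — NE.
(Moderate, Heavy, Heavy): Brand 2 can switch to Moderate (0.5 → 0.6). Not NE.
(Moderate, Heavy, Blitz): Brand 1 can switch to Blitz (2.6 → 4.1). Not NE.
(Heavy, Moderate, Heavy): Brand 3 can switch to Blitz (0.6 → 2.4). Not NE.
(Heavy, Moderate, Blitz): Brand 1 can switch to Moderate (0.5 → 5). Not NE.
(Heavy, Heavy, Heavy): Brand 1 can switch to Moderate (2.2 → 5.5). Not NE.
(The remaining 5 profiles each have a profitable deviation by the same check.)

Pure NE: (Moderate, Moderate, Blitz)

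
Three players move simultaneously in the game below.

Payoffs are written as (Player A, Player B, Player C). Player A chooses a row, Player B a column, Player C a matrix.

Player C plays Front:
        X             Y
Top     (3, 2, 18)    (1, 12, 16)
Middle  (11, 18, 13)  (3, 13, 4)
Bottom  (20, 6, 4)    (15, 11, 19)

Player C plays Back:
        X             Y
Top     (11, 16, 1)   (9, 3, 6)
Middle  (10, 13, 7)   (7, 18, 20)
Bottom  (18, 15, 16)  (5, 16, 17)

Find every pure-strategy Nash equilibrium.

The unique pure-strategy Nash equilibrium is (Bottom, Y, Front).

(Top, X, Front): Player A can switch to Middle (3 → 11). Not NE.
(Top, X, Back): Player A can switch to Bottom (11 → 18). Not NE.
(Top, Y, Front): Player A can switch to Middle (1 → 3). Not NE.
(Top, Y, Back): Player B can switch to X (3 → 16). Not NE.
(Middle, X, Front): Player A can switch to Bottom (11 → 20). Not NE.
(Middle, X, Back): Player A can switch to Top (10 → 11). Not NE.
(Bottom, Y, Front): Player A gets 15, best alternative 3; Player B gets 11, best alternative 6; Player C gets 19, best alternative 17. No profitable deviation — NE.
(The remaining 5 profiles each have a profitable deviation by the same check.)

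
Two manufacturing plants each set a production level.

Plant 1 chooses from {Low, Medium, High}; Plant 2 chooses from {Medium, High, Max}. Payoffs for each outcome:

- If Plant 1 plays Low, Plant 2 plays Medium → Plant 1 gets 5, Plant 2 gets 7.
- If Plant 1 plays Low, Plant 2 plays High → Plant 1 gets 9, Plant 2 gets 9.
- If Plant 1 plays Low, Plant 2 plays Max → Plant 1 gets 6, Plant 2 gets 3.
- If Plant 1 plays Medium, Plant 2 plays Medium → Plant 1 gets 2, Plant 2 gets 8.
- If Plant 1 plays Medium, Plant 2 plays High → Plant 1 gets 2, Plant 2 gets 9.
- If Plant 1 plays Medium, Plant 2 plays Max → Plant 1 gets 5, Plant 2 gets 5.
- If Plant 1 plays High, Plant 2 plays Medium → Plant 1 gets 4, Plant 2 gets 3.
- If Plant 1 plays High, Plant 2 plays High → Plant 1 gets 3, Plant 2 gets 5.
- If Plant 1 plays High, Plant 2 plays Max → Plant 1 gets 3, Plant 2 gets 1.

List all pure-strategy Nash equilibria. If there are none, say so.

Check each profile: it is a Nash equilibrium iff no player can strictly gain by switching unilaterally.
(Low, Medium): Plant 2 can switch to High (7 → 9). Not NE.
(Low, High): Plant 1 gets 9, best alternative 3; Plant 2 gets 9, best alternative 7. No profitable deviation — NE.
(Low, Max): Plant 2 can switch to Medium (3 → 7). Not NE.
(Medium, Medium): Plant 1 can switch to Low (2 → 5). Not NE.
(Medium, High): Plant 1 can switch to Low (2 → 9). Not NE.
(Medium, Max): Plant 1 can switch to Low (5 → 6). Not NE.
(High, Medium): Plant 1 can switch to Low (4 → 5). Not NE.
(High, High): Plant 1 can switch to Low (3 → 9). Not NE.
(High, Max): Plant 1 can switch to Low (3 → 6). Not NE.

(Low, High)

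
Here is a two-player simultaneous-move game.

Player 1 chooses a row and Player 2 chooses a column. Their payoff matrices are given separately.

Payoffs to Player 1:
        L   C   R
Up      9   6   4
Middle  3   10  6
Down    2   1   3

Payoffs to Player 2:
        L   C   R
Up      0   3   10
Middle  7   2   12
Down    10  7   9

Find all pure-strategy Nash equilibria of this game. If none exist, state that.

Player 1 against L: payoffs 9, 3, 2 → best response Up.
Player 1 against C: payoffs 6, 10, 1 → best response Middle.
Player 1 against R: payoffs 4, 6, 3 → best response Middle.
Player 2 against Up: payoffs 0, 3, 10 → best response R.
Player 2 against Middle: payoffs 7, 2, 12 → best response R.
Player 2 against Down: payoffs 10, 7, 9 → best response L.
Mutual best responses: (Middle, R).

Pure NE: (Middle, R)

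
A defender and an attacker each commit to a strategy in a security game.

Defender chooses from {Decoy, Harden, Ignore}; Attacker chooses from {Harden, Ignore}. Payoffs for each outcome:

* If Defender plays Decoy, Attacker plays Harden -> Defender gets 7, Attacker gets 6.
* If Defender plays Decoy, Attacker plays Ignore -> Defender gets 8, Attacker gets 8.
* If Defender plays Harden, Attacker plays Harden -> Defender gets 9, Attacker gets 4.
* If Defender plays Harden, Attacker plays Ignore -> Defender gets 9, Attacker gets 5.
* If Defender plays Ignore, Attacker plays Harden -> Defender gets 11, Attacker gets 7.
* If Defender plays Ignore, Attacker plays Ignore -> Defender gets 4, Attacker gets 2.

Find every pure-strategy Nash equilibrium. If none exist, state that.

(Decoy, Harden): Defender can switch to Harden (7 → 9). Not NE.
(Decoy, Ignore): Defender can switch to Harden (8 → 9). Not NE.
(Harden, Harden): Defender can switch to Ignore (9 → 11). Not NE.
(Harden, Ignore): Defender gets 9, best alternative 8; Attacker gets 5, best alternative 4. No profitable deviation — NE.
(Ignore, Harden): Defender gets 11, best alternative 9; Attacker gets 7, best alternative 2. No profitable deviation — NE.
(Ignore, Ignore): Defender can switch to Decoy (4 → 8). Not NE.

Pure-strategy Nash equilibria: (Harden, Ignore), (Ignore, Harden)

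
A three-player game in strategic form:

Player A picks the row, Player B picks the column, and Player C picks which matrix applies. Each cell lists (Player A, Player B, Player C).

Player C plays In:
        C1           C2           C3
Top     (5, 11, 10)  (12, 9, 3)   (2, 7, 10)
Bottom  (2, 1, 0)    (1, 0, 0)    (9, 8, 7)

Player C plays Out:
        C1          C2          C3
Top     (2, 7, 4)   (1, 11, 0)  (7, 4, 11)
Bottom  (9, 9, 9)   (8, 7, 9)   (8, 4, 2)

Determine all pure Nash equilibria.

(Top, C1, In): Player A gets 5, best alternative 2; Player B gets 11, best alternative 9; Player C gets 10, best alternative 4. No profitable deviation — NE.
(Top, C1, Out): Player A can switch to Bottom (2 → 9). Not NE.
(Top, C2, In): Player B can switch to C1 (9 → 11). Not NE.
(Top, C2, Out): Player A can switch to Bottom (1 → 8). Not NE.
(Top, C3, In): Player A can switch to Bottom (2 → 9). Not NE.
(Top, C3, Out): Player A can switch to Bottom (7 → 8). Not NE.
(Bottom, C1, In): Player A can switch to Top (2 → 5). Not NE.
(Bottom, C1, Out): Player A gets 9, best alternative 2; Player B gets 9, best alternative 7; Player C gets 9, best alternative 0. No profitable deviation — NE.
(Bottom, C2, In): Player A can switch to Top (1 → 12). Not NE.
(Bottom, C2, Out): Player B can switch to C1 (7 → 9). Not NE.
(Bottom, C3, In): Player A gets 9, best alternative 2; Player B gets 8, best alternative 1; Player C gets 7, best alternative 2. No profitable deviation — NE.
(The remaining 1 profile has a profitable deviation by the same check.)

(Top, C1, In), (Bottom, C1, Out), (Bottom, C3, In)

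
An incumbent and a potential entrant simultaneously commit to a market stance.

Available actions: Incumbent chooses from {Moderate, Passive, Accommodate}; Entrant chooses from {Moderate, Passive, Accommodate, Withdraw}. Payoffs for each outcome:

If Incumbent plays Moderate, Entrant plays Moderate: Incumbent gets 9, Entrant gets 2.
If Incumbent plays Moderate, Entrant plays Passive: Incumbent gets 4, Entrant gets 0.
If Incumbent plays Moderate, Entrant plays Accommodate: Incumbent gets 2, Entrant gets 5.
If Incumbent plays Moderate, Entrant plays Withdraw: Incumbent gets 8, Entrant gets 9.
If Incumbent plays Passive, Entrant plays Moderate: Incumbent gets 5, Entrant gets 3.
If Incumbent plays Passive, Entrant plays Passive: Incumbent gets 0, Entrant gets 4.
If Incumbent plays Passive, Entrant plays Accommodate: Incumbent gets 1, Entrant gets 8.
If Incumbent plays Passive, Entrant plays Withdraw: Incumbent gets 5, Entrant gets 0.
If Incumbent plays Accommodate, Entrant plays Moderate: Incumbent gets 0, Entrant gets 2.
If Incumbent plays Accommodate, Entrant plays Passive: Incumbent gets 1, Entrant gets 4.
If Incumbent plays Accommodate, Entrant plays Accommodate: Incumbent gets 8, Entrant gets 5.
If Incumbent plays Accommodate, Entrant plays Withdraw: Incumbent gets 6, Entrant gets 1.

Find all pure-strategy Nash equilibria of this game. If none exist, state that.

(Moderate, Moderate): Entrant can switch to Accommodate (2 → 5). Not NE.
(Moderate, Passive): Entrant can switch to Moderate (0 → 2). Not NE.
(Moderate, Accommodate): Incumbent can switch to Accommodate (2 → 8). Not NE.
(Moderate, Withdraw): Incumbent gets 8, best alternative 6; Entrant gets 9, best alternative 5. No profitable deviation — NE.
(Passive, Moderate): Incumbent can switch to Moderate (5 → 9). Not NE.
(Passive, Passive): Incumbent can switch to Moderate (0 → 4). Not NE.
(Passive, Accommodate): Incumbent can switch to Moderate (1 → 2). Not NE.
(Passive, Withdraw): Incumbent can switch to Moderate (5 → 8). Not NE.
(Accommodate, Moderate): Incumbent can switch to Moderate (0 → 9). Not NE.
(Accommodate, Passive): Incumbent can switch to Moderate (1 → 4). Not NE.
(Accommodate, Accommodate): Incumbent gets 8, best alternative 2; Entrant gets 5, best alternative 4. No profitable deviation — NE.
(Accommodate, Withdraw): Incumbent can switch to Moderate (6 → 8). Not NE.

Pure-strategy Nash equilibria: (Moderate, Withdraw); (Accommodate, Accommodate)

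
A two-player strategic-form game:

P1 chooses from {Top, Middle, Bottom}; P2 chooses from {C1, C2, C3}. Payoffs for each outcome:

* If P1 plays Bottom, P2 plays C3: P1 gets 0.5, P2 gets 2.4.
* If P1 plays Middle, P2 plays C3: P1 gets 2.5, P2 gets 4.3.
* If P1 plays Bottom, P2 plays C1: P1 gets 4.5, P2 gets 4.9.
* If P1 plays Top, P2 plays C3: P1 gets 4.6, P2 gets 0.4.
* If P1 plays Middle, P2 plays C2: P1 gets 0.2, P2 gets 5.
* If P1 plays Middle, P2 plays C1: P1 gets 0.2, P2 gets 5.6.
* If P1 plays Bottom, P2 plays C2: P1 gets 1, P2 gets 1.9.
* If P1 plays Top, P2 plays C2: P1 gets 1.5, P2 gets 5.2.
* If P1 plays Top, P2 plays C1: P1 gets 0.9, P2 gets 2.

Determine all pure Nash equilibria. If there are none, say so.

Mark each player's best response to every combination of opponents' strategies; a profile where every player is best-responding is a pure Nash equilibrium.
P1 against C1: payoffs 0.9, 0.2, 4.5 → best response Bottom.
P1 against C2: payoffs 1.5, 0.2, 1 → best response Top.
P1 against C3: payoffs 4.6, 2.5, 0.5 → best response Top.
P2 against Top: payoffs 2, 5.2, 0.4 → best response C2.
P2 against Middle: payoffs 5.6, 5, 4.3 → best response C1.
P2 against Bottom: payoffs 4.9, 1.9, 2.4 → best response C1.
Mutual best responses: (Top, C2); (Bottom, C1).

(Top, C2), (Bottom, C1)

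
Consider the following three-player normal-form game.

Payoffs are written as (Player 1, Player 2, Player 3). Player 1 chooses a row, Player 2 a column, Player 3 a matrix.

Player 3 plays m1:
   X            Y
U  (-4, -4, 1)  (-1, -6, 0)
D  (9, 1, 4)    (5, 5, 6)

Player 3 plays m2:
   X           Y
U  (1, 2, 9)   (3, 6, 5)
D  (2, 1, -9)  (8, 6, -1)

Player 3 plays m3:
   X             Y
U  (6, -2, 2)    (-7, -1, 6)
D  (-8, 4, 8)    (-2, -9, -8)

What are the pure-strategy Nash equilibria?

(D, Y, m1)

(U, X, m1): Player 1 can switch to D (-4 → 9). Not NE.
(U, X, m2): Player 1 can switch to D (1 → 2). Not NE.
(U, X, m3): Player 2 can switch to Y (-2 → -1). Not NE.
(U, Y, m1): Player 1 can switch to D (-1 → 5). Not NE.
(U, Y, m2): Player 1 can switch to D (3 → 8). Not NE.
(U, Y, m3): Player 1 can switch to D (-7 → -2). Not NE.
(D, X, m1): Player 2 can switch to Y (1 → 5). Not NE.
(D, X, m2): Player 2 can switch to Y (1 → 6). Not NE.
(D, X, m3): Player 1 can switch to U (-8 → 6). Not NE.
(D, Y, m1): Player 1 gets 5, best alternative -1; Player 2 gets 5, best alternative 1; Player 3 gets 6, best alternative -1. No profitable deviation — NE.
(D, Y, m2): Player 3 can switch to m1 (-1 → 6). Not NE.
(The remaining 1 profile has a profitable deviation by the same check.)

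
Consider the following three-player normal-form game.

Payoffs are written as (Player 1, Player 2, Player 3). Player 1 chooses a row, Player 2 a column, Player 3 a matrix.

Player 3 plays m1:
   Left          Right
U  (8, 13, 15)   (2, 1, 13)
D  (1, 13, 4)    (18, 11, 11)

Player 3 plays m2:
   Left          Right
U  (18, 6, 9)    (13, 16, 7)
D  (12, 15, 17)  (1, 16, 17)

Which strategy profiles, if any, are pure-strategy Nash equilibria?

Pure NE: (U, Left, m1)

Check each profile: it is a Nash equilibrium iff no player can strictly gain by switching unilaterally.
(U, Left, m1): Player 1 gets 8, best alternative 1; Player 2 gets 13, best alternative 1; Player 3 gets 15, best alternative 9. No profitable deviation — NE.
(U, Left, m2): Player 2 can switch to Right (6 → 16). Not NE.
(U, Right, m1): Player 1 can switch to D (2 → 18). Not NE.
(U, Right, m2): Player 3 can switch to m1 (7 → 13). Not NE.
(D, Left, m1): Player 1 can switch to U (1 → 8). Not NE.
(D, Left, m2): Player 1 can switch to U (12 → 18). Not NE.
(D, Right, m1): Player 2 can switch to Left (11 → 13). Not NE.
(D, Right, m2): Player 1 can switch to U (1 → 13). Not NE.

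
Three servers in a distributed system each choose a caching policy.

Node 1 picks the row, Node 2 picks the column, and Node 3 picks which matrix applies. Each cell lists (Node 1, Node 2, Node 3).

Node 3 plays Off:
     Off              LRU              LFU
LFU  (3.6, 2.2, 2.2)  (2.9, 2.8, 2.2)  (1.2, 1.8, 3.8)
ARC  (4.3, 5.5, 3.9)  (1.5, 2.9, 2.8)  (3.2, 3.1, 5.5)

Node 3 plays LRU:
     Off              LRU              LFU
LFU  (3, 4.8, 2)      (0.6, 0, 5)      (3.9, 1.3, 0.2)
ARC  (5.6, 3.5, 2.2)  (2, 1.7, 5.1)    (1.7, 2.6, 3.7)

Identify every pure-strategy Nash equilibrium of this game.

(ARC, Off, Off)

Node 1 against (Off, Off): payoffs 3.6, 4.3 → best response ARC.
Node 1 against (Off, LRU): payoffs 3, 5.6 → best response ARC.
Node 1 against (LRU, Off): payoffs 2.9, 1.5 → best response LFU.
Node 1 against (LRU, LRU): payoffs 0.6, 2 → best response ARC.
Node 1 against (LFU, Off): payoffs 1.2, 3.2 → best response ARC.
Node 1 against (LFU, LRU): payoffs 3.9, 1.7 → best response LFU.
Node 2 against (LFU, Off): payoffs 2.2, 2.8, 1.8 → best response LRU.
Node 2 against (LFU, LRU): payoffs 4.8, 0, 1.3 → best response Off.
Node 2 against (ARC, Off): payoffs 5.5, 2.9, 3.1 → best response Off.
Node 2 against (ARC, LRU): payoffs 3.5, 1.7, 2.6 → best response Off.
Node 3 against (LFU, Off): payoffs 2.2, 2 → best response Off.
Node 3 against (LFU, LRU): payoffs 2.2, 5 → best response LRU.
Node 3 against (LFU, LFU): payoffs 3.8, 0.2 → best response Off.
Node 3 against (ARC, Off): payoffs 3.9, 2.2 → best response Off.
Node 3 against (ARC, LRU): payoffs 2.8, 5.1 → best response LRU.
Node 3 against (ARC, LFU): payoffs 5.5, 3.7 → best response Off.
Mutual best responses: (ARC, Off, Off).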